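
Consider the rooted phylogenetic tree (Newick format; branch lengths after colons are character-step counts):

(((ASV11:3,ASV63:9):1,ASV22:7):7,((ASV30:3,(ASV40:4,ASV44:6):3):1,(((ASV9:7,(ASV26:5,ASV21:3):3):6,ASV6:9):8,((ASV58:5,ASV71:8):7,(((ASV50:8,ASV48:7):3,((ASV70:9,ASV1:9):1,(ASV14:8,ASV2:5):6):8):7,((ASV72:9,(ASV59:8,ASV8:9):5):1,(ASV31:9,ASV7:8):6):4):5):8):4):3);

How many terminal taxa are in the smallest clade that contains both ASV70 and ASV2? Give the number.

The MRCA of ASV70 and ASV2 is the node subtending ((ASV70,ASV1),(ASV14,ASV2)).
That clade contains 4 terminal taxa: ASV1, ASV14, ASV2, ASV70.

4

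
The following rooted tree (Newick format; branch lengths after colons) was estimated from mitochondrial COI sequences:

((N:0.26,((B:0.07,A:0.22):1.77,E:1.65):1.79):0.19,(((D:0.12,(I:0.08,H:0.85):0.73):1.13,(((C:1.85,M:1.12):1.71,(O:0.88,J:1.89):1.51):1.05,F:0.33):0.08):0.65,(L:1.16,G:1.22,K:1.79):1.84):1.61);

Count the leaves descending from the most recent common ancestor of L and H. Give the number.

11

The MRCA of L and H is the node subtending (((D,(I,H)),(((C,M),(O,J)),F)),(L,G,K)).
That clade contains 11 terminal taxa: C, D, F, G, H, I, J, K, L, M, O.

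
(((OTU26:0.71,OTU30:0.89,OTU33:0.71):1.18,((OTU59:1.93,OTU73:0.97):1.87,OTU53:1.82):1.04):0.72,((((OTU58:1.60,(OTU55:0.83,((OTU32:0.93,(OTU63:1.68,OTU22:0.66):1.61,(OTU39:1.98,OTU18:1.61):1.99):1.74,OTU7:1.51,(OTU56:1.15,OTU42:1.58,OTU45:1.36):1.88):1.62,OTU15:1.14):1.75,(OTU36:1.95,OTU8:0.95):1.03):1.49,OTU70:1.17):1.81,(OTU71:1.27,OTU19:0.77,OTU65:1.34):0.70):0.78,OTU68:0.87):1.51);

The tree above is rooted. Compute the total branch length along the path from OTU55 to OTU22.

The path runs OTU55 → … → MRCA → … → OTU22; the MRCA is the node subtending (OTU55,((OTU32,(OTU63,OTU22),(OTU39,OTU18)),OTU7,(OTU56,OTU42,OTU45)),OTU15).
Branch lengths along that path: 0.83 + 1.62 + 1.74 + 1.61 + 0.66 = 6.46.

6.46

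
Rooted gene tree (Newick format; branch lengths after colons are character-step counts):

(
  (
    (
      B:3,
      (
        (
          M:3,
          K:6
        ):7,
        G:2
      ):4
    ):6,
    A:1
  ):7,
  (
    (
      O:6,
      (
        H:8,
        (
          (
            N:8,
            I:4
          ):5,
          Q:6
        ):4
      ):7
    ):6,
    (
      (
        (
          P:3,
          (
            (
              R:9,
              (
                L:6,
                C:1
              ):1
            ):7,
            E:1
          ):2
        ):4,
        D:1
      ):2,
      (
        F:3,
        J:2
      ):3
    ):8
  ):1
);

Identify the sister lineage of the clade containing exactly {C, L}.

R

The clade containing exactly {C, L} attaches to the tree at the node subtending (R,(L,C)).
The other lineage descending from that same node — the sister group — is the single tip R.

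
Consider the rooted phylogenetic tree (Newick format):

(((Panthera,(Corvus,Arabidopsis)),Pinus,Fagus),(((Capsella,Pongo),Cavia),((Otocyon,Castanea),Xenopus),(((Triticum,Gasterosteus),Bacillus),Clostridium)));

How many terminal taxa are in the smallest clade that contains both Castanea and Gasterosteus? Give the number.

10

The MRCA of Castanea and Gasterosteus is the node subtending (((Capsella,Pongo),Cavia),((Otocyon,Castanea),Xenopus),(((Triticum,Gasterosteus),Bacillus),Clostridium)).
That clade contains 10 terminal taxa: Bacillus, Capsella, Castanea, Cavia, Clostridium, Gasterosteus, Otocyon, Pongo, Triticum, Xenopus.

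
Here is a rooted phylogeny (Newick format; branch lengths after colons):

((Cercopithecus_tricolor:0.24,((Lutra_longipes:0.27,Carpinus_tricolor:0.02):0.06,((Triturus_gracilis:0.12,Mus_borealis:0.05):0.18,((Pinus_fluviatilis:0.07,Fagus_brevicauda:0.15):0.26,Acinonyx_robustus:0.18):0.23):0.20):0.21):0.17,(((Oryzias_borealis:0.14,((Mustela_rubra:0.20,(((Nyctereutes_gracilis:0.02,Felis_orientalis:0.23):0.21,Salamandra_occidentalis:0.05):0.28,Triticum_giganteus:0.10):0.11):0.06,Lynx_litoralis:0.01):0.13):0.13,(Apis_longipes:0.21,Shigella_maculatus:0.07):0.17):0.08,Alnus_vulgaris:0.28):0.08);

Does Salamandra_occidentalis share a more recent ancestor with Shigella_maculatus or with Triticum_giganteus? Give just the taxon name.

The MRCA of Salamandra_occidentalis and Triticum_giganteus subtends (((Nyctereutes_gracilis,Felis_orientalis),Salamandra_occidentalis),Triticum_giganteus) (4 taxa).
The MRCA of Salamandra_occidentalis and Shigella_maculatus subtends ((Oryzias_borealis,((Mustela_rubra,(((Nyctereutes_gracilis,Felis_orientalis),Salamandra_occidentalis),Triticum_giganteus)),Lynx_litoralis)),(Apis_longipes,Shigella_maculatus)) (9 taxa).
The first is nested inside the second, so Salamandra_occidentalis shares a more recent common ancestor with Triticum_giganteus.

Triticum_giganteus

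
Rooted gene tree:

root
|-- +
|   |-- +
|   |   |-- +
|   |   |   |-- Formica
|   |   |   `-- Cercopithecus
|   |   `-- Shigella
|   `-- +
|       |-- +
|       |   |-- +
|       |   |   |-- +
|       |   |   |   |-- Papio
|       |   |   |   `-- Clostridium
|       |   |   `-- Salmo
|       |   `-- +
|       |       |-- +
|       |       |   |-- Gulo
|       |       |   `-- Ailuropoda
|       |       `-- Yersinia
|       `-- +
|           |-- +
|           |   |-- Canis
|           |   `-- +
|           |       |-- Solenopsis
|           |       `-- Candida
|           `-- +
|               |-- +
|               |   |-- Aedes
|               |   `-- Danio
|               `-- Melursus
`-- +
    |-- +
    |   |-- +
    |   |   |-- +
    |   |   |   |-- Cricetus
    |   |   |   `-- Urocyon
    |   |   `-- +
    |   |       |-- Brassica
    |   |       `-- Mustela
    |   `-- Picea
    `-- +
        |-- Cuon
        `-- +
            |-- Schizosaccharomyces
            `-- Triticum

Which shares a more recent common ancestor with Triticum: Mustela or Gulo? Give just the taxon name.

Mustela

The MRCA of Triticum and Mustela subtends ((((Cricetus,Urocyon),(Brassica,Mustela)),Picea),(Cuon,(Schizosaccharomyces,Triticum))) (8 taxa).
The MRCA of Triticum and Gulo is the root, subtending the entire tree (23 taxa).
The first is nested inside the second, so Triticum shares a more recent common ancestor with Mustela.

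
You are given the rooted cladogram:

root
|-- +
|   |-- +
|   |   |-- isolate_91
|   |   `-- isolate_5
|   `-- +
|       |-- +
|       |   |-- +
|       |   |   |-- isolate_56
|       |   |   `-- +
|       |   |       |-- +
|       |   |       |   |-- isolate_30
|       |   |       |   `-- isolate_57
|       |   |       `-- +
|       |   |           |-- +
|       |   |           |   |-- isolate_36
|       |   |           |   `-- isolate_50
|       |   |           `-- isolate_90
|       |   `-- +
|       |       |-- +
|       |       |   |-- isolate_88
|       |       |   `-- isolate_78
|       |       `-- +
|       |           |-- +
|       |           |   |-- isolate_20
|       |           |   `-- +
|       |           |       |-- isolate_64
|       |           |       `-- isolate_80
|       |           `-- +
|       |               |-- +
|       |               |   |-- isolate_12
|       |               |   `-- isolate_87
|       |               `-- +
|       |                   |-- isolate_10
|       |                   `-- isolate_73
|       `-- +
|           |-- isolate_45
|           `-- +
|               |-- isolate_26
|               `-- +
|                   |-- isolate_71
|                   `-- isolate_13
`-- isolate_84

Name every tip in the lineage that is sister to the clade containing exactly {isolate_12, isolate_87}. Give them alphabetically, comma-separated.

The clade containing exactly {isolate_12, isolate_87} attaches to the tree at the node subtending ((isolate_12,isolate_87),(isolate_10,isolate_73)).
The other lineage descending from that same node — the sister group — is (isolate_10,isolate_73); its 2 tips in alphabetical order are the answer.

isolate_10, isolate_73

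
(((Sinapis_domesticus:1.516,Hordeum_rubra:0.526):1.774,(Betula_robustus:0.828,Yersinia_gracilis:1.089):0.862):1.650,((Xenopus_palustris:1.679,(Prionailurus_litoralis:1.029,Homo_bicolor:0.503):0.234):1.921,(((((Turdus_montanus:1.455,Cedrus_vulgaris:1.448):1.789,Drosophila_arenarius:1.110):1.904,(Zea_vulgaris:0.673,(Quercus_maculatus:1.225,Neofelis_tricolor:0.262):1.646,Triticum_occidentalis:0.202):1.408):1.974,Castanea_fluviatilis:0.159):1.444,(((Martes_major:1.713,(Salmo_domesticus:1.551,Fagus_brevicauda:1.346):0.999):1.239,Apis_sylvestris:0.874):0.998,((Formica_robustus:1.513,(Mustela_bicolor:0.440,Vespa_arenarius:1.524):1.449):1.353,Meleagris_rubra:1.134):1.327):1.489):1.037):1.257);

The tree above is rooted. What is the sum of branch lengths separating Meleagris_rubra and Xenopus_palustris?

The path runs Meleagris_rubra → … → MRCA → … → Xenopus_palustris; the MRCA is the node subtending ((Xenopus_palustris,(Prionailurus_litoralis,Homo_bicolor)),(((((Turdus_montanus,Cedrus_vulgaris),Drosophila_arenarius),(Zea_vulgaris,(Quercus_maculatus,Neofelis_tricolor),Triticum_occidentalis)),Castanea_fluviatilis),(((Martes_major,(Salmo_domesticus,Fagus_brevicauda)),Apis_sylvestris),((Formica_robustus,(Mustela_bicolor,Vespa_arenarius)),Meleagris_rubra)))).
Branch lengths along that path: 1.134 + 1.327 + 1.489 + 1.037 + 1.921 + 1.679 = 8.587.

8.587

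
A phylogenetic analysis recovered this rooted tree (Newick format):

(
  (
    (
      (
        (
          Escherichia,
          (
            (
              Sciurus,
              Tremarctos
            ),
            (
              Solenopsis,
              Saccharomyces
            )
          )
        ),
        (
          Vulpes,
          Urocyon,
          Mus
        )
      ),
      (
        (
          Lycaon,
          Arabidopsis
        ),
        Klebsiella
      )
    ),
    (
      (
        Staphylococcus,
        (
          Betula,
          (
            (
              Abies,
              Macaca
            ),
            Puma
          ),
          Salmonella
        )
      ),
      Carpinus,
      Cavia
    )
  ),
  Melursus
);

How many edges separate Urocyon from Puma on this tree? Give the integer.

The MRCA of Urocyon and Puma is the node subtending ((((Escherichia,((Sciurus,Tremarctos),(Solenopsis,Saccharomyces))),(Vulpes,Urocyon,Mus)),((Lycaon,Arabidopsis),Klebsiella)),((Staphylococcus,(Betula,((Abies,Macaca),Puma),Salmonella)),Carpinus,Cavia)).
From Urocyon up to that node: 4 branches. From Puma up to the same node: 5 branches. Total: 4 + 5 = 9.

9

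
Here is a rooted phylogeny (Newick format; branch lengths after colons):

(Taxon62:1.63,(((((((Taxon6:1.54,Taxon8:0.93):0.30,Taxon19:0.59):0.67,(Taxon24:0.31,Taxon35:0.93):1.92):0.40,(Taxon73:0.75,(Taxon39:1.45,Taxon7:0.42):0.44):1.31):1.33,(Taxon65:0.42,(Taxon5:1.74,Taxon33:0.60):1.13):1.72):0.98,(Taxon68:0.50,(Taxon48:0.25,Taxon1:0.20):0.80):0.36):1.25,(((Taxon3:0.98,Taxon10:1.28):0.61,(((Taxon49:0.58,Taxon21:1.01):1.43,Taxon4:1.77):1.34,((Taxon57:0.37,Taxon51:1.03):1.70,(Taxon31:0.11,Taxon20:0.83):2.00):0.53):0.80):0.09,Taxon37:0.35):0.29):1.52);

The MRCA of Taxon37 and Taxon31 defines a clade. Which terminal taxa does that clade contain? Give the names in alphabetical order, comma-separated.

Taxon10, Taxon20, Taxon21, Taxon3, Taxon31, Taxon37, Taxon4, Taxon49, Taxon51, Taxon57

Tracing Taxon37: it sits inside (((Taxon3,Taxon10),(((Taxon49,Taxon21),Taxon4),((Taxon57,Taxon51),(Taxon31,Taxon20)))),Taxon37).
Tracing Taxon31: it sits inside (Taxon31,Taxon20).
The smallest clade enclosing both is (((Taxon3,Taxon10),(((Taxon49,Taxon21),Taxon4),((Taxon57,Taxon51),(Taxon31,Taxon20)))),Taxon37); the answer is its 10 terminal taxa in alphabetical order.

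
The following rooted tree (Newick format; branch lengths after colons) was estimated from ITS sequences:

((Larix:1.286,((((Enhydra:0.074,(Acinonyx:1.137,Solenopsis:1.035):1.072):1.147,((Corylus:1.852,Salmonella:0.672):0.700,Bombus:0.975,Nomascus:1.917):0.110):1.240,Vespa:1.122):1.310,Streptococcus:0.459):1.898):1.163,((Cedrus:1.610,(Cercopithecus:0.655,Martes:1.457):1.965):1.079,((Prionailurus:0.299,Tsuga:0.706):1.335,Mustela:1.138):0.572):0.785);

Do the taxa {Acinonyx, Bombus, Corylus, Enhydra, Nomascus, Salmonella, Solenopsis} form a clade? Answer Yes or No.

Yes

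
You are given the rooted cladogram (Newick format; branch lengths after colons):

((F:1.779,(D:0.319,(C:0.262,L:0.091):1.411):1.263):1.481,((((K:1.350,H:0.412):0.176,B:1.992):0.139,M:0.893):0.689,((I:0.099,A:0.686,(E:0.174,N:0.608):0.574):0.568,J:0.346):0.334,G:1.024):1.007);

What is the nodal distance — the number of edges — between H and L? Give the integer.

9

The MRCA of H and L is the root of the tree.
From H up to that node: 5 branches. From L up to the same node: 4 branches. Total: 5 + 4 = 9.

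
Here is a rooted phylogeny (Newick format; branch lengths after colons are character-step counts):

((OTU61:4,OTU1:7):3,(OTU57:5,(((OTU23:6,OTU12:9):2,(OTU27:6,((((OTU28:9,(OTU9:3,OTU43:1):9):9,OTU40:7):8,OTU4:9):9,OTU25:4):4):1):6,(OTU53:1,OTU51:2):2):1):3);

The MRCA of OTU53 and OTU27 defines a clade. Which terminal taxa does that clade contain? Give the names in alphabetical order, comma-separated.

OTU12, OTU23, OTU25, OTU27, OTU28, OTU4, OTU40, OTU43, OTU51, OTU53, OTU9

Tracing OTU53: it sits inside (OTU53,OTU51).
Tracing OTU27: it sits inside (OTU27,((((OTU28,(OTU9,OTU43)),OTU40),OTU4),OTU25)).
The smallest clade enclosing both is (((OTU23,OTU12),(OTU27,((((OTU28,(OTU9,OTU43)),OTU40),OTU4),OTU25))),(OTU53,OTU51)); the answer is its 11 terminal taxa in alphabetical order.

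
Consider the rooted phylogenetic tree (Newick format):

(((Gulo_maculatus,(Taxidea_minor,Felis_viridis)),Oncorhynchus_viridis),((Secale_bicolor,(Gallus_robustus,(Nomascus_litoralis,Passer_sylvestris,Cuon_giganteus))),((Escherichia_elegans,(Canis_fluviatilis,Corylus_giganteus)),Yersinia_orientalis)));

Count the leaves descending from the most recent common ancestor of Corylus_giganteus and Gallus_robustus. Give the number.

9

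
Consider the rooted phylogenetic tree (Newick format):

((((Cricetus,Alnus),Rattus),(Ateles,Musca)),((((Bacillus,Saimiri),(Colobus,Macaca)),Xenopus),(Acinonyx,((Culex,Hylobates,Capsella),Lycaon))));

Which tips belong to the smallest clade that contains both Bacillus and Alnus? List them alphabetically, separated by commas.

Tracing Bacillus: it sits inside (Bacillus,Saimiri).
Tracing Alnus: it sits inside (Cricetus,Alnus).
The smallest clade enclosing both is the whole tree (their MRCA is the root), so the answer is all 15 tips in alphabetical order.

Acinonyx, Alnus, Ateles, Bacillus, Capsella, Colobus, Cricetus, Culex, Hylobates, Lycaon, Macaca, Musca, Rattus, Saimiri, Xenopus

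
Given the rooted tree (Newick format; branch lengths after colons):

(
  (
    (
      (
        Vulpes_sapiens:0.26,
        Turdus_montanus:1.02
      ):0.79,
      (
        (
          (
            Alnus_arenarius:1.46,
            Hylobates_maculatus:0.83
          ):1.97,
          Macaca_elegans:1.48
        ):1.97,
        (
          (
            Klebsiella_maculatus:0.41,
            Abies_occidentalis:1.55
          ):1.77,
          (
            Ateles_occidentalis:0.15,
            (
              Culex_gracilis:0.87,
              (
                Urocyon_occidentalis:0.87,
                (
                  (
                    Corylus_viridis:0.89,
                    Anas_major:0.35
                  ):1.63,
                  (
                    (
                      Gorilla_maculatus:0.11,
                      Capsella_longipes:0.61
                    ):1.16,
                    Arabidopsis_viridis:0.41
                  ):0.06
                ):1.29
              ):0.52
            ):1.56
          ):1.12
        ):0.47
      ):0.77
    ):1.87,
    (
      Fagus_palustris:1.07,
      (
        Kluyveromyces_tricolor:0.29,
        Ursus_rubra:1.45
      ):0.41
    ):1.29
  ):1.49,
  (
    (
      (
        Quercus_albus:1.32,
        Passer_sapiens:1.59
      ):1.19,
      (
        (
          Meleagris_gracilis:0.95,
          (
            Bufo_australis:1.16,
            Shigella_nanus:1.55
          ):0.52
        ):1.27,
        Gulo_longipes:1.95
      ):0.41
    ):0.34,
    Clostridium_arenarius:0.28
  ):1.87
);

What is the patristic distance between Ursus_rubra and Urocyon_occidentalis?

10.33

The path runs Ursus_rubra → … → MRCA → … → Urocyon_occidentalis; the MRCA is the node subtending (((Vulpes_sapiens,Turdus_montanus),(((Alnus_arenarius,Hylobates_maculatus),Macaca_elegans),((Klebsiella_maculatus,Abies_occidentalis),(Ateles_occidentalis,(Culex_gracilis,(Urocyon_occidentalis,((Corylus_viridis,Anas_major),((Gorilla_maculatus,Capsella_longipes),Arabidopsis_viridis)))))))),(Fagus_palustris,(Kluyveromyces_tricolor,Ursus_rubra))).
Branch lengths along that path: 1.45 + 0.41 + 1.29 + 1.87 + 0.77 + 0.47 + 1.12 + 1.56 + 0.52 + 0.87 = 10.33.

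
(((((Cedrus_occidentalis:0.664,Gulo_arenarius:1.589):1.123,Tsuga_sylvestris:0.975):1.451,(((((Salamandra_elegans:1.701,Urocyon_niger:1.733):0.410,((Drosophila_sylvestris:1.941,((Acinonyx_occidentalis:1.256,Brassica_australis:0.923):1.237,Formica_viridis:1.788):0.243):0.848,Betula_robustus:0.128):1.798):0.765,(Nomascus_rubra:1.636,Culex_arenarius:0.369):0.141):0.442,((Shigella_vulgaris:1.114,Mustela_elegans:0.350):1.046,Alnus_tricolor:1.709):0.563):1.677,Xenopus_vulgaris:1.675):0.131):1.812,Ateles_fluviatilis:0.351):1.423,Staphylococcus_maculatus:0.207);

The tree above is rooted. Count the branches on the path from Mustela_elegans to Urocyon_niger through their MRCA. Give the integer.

The MRCA of Mustela_elegans and Urocyon_niger is the node subtending ((((Salamandra_elegans,Urocyon_niger),((Drosophila_sylvestris,((Acinonyx_occidentalis,Brassica_australis),Formica_viridis)),Betula_robustus)),(Nomascus_rubra,Culex_arenarius)),((Shigella_vulgaris,Mustela_elegans),Alnus_tricolor)).
From Mustela_elegans up to that node: 3 branches. From Urocyon_niger up to the same node: 4 branches. Total: 3 + 4 = 7.

7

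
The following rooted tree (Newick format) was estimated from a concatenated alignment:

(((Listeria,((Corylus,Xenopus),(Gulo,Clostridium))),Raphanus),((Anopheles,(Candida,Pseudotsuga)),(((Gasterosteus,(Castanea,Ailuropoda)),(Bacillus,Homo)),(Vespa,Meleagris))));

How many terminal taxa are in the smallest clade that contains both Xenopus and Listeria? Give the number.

The MRCA of Xenopus and Listeria is the node subtending (Listeria,((Corylus,Xenopus),(Gulo,Clostridium))).
That clade contains 5 terminal taxa: Clostridium, Corylus, Gulo, Listeria, Xenopus.

5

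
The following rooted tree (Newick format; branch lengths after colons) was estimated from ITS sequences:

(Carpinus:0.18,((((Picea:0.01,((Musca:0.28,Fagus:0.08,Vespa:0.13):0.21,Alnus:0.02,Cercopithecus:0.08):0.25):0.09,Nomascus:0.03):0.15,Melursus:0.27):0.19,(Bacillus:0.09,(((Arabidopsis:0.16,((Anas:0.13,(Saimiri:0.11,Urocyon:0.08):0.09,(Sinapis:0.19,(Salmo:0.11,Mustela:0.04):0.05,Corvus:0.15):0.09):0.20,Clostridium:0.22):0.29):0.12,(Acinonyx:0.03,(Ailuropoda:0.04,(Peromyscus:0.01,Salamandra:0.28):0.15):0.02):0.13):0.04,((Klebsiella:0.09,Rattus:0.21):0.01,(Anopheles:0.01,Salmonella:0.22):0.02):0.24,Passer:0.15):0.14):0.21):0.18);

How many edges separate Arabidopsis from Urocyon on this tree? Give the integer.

The MRCA of Arabidopsis and Urocyon is the node subtending (Arabidopsis,((Anas,(Saimiri,Urocyon),(Sinapis,(Salmo,Mustela),Corvus)),Clostridium)).
From Arabidopsis up to that node: 1 branch. From Urocyon up to the same node: 4 branches. Total: 1 + 4 = 5.

5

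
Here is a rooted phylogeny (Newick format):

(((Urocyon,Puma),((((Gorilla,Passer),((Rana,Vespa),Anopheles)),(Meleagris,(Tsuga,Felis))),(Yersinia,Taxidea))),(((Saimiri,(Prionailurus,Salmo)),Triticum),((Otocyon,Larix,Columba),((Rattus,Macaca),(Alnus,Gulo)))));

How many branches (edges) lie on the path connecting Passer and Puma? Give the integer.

The MRCA of Passer and Puma is the node subtending ((Urocyon,Puma),((((Gorilla,Passer),((Rana,Vespa),Anopheles)),(Meleagris,(Tsuga,Felis))),(Yersinia,Taxidea))).
From Passer up to that node: 5 branches. From Puma up to the same node: 2 branches. Total: 5 + 2 = 7.

7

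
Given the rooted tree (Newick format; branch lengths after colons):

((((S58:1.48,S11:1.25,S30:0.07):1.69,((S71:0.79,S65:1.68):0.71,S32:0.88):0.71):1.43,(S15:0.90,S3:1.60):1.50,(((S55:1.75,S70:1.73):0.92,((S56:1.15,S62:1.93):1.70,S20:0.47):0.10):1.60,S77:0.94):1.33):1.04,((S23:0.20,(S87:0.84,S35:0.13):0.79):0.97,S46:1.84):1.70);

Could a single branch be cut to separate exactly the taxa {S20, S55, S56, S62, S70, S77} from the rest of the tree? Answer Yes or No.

The most recent common ancestor of these taxa subtends (((S55,S70),((S56,S62),S20)),S77).
That clade has exactly 6 tips — every listed taxon and nothing else — so the group is monophyletic.

Yes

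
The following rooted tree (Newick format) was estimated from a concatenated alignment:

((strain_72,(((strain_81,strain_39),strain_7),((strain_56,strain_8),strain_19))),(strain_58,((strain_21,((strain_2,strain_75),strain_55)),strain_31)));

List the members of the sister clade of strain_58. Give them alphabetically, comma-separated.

strain_58 attaches to the tree at the node subtending (strain_58,((strain_21,((strain_2,strain_75),strain_55)),strain_31)).
The other lineage descending from that same node — the sister group — is ((strain_21,((strain_2,strain_75),strain_55)),strain_31); its 5 tips in alphabetical order are the answer.

strain_2, strain_21, strain_31, strain_55, strain_75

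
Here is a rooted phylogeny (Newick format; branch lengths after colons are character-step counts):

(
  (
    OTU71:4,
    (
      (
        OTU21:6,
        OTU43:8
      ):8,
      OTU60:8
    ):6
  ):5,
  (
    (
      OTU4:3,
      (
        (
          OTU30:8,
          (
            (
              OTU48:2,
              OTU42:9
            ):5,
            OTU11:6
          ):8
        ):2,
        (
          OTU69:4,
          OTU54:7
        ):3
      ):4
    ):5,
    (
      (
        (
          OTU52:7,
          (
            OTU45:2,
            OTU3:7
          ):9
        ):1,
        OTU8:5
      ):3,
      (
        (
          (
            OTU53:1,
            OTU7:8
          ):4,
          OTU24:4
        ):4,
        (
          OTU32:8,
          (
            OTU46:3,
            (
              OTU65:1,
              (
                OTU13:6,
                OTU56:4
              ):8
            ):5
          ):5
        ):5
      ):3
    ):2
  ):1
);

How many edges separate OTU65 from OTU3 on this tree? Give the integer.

9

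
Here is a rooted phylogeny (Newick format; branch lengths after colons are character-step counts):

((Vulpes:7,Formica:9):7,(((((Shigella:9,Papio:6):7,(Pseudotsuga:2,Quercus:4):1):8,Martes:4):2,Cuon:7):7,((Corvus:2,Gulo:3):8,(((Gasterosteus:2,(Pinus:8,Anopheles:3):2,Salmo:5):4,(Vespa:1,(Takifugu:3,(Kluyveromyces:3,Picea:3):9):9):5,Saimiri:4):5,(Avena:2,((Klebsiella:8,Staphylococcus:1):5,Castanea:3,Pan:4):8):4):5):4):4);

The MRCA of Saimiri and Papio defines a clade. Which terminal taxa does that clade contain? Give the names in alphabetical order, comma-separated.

Anopheles, Avena, Castanea, Corvus, Cuon, Gasterosteus, Gulo, Klebsiella, Kluyveromyces, Martes, Pan, Papio, Picea, Pinus, Pseudotsuga, Quercus, Saimiri, Salmo, Shigella, Staphylococcus, Takifugu, Vespa

Tracing Saimiri: it sits inside ((Gasterosteus,(Pinus,Anopheles),Salmo),(Vespa,(Takifugu,(Kluyveromyces,Picea))),Saimiri).
Tracing Papio: it sits inside (Shigella,Papio).
The smallest clade enclosing both is (((((Shigella,Papio),(Pseudotsuga,Quercus)),Martes),Cuon),((Corvus,Gulo),(((Gasterosteus,(Pinus,Anopheles),Salmo),(Vespa,(Takifugu,(Kluyveromyces,Picea))),Saimiri),(Avena,((Klebsiella,Staphylococcus),Castanea,Pan))))); the answer is its 22 terminal taxa in alphabetical order.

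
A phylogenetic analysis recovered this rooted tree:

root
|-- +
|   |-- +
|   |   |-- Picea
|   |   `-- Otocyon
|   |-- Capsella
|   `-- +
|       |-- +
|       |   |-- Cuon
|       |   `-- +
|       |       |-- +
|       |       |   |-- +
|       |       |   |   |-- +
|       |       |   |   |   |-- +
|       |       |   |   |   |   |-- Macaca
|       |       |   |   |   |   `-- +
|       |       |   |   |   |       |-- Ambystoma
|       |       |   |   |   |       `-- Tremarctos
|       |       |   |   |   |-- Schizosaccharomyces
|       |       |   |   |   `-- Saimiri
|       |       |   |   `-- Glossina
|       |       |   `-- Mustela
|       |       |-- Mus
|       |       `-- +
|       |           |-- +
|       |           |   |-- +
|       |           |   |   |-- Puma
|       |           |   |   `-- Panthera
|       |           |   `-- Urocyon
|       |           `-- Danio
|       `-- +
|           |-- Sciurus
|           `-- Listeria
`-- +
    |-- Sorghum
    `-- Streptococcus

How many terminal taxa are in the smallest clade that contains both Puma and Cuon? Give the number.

The MRCA of Puma and Cuon is the node subtending (Cuon,(((((Macaca,(Ambystoma,Tremarctos)),Schizosaccharomyces,Saimiri),Glossina),Mustela),Mus,(((Puma,Panthera),Urocyon),Danio))).
That clade contains 13 terminal taxa: Ambystoma, Cuon, Danio, Glossina, Macaca, Mus, Mustela, Panthera, Puma, Saimiri, Schizosaccharomyces, Tremarctos, Urocyon.

13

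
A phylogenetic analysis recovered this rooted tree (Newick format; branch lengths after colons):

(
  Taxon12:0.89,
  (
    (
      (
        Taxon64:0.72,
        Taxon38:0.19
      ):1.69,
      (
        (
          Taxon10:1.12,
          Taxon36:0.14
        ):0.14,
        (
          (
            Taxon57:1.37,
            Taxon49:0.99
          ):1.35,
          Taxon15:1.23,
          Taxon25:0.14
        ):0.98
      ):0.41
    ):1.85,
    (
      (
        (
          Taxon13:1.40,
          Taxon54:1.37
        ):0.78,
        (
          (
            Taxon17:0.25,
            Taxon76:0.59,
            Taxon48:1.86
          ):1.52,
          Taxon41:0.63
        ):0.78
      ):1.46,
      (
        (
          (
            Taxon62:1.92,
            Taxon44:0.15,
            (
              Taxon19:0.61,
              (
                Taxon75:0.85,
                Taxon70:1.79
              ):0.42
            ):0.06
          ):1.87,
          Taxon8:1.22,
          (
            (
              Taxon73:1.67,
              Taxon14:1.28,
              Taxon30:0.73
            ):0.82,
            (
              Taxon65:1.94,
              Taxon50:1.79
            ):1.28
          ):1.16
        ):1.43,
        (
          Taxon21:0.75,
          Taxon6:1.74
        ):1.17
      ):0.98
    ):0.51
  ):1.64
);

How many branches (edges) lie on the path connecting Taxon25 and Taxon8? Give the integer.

8

The MRCA of Taxon25 and Taxon8 is the node subtending (((Taxon64,Taxon38),((Taxon10,Taxon36),((Taxon57,Taxon49),Taxon15,Taxon25))),(((Taxon13,Taxon54),((Taxon17,Taxon76,Taxon48),Taxon41)),(((Taxon62,Taxon44,(Taxon19,(Taxon75,Taxon70))),Taxon8,((Taxon73,Taxon14,Taxon30),(Taxon65,Taxon50))),(Taxon21,Taxon6)))).
From Taxon25 up to that node: 4 branches. From Taxon8 up to the same node: 4 branches. Total: 4 + 4 = 8.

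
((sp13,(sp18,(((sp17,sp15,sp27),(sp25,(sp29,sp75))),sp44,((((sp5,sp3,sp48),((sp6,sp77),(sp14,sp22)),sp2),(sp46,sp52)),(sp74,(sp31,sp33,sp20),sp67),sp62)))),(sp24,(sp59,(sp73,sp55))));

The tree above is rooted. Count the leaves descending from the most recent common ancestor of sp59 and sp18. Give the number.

29

The MRCA of sp59 and sp18 is the root, so the clade is the entire tree.
That clade contains 29 terminal taxa: sp13, sp14, sp15, sp17, sp18, sp2, sp20, sp22, sp24, sp25, sp27, sp29, sp3, sp31, sp33, sp44, sp46, sp48, sp5, sp52, sp55, sp59, sp6, sp62, sp67, sp73, sp74, sp75, sp77.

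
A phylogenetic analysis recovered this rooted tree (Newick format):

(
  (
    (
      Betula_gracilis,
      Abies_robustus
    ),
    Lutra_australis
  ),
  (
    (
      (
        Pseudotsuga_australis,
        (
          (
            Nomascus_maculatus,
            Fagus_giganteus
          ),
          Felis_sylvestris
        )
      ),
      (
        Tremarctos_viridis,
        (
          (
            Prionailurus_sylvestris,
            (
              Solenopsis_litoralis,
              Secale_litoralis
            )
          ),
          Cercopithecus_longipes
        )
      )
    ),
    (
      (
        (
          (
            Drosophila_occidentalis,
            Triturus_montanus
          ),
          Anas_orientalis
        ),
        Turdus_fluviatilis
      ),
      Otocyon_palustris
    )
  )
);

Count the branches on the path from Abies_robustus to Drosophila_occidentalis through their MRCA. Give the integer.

The MRCA of Abies_robustus and Drosophila_occidentalis is the root of the tree.
From Abies_robustus up to that node: 3 branches. From Drosophila_occidentalis up to the same node: 6 branches. Total: 3 + 6 = 9.

9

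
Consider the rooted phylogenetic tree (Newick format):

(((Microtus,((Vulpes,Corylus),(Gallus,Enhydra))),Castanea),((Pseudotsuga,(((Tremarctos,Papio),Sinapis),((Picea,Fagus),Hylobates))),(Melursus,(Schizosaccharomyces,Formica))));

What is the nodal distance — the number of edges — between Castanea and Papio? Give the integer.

8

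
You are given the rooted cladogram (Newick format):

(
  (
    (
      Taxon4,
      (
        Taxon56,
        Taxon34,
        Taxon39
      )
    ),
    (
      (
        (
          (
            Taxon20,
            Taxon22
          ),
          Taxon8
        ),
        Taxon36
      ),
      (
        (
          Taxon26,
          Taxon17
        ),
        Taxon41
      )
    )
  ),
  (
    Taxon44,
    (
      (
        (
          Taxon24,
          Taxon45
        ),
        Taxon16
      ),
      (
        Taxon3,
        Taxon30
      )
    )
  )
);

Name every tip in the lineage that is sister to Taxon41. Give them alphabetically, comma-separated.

Taxon17, Taxon26

Taxon41 attaches to the tree at the node subtending ((Taxon26,Taxon17),Taxon41).
The other lineage descending from that same node — the sister group — is (Taxon26,Taxon17); its 2 tips in alphabetical order are the answer.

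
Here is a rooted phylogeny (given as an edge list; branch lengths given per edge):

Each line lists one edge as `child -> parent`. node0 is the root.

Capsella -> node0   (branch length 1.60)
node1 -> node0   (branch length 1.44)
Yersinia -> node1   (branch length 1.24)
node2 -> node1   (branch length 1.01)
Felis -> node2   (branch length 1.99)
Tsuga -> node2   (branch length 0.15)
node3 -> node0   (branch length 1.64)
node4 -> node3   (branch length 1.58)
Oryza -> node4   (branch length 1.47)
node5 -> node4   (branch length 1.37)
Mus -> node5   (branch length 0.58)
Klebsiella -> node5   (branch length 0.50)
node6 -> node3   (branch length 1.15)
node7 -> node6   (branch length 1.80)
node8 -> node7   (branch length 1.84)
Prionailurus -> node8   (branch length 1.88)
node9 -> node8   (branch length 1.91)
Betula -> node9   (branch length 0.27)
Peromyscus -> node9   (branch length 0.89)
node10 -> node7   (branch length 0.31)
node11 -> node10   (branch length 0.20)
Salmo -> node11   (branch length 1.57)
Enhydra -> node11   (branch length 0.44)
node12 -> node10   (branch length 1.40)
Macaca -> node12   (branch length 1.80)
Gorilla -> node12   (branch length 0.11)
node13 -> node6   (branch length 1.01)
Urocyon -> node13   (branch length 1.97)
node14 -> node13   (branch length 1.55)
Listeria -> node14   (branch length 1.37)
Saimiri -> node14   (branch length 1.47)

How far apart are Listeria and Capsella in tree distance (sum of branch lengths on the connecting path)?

8.32

The path runs Listeria → … → MRCA → … → Capsella; the MRCA is the root of the tree.
Branch lengths along that path: 1.37 + 1.55 + 1.01 + 1.15 + 1.64 + 1.60 = 8.32.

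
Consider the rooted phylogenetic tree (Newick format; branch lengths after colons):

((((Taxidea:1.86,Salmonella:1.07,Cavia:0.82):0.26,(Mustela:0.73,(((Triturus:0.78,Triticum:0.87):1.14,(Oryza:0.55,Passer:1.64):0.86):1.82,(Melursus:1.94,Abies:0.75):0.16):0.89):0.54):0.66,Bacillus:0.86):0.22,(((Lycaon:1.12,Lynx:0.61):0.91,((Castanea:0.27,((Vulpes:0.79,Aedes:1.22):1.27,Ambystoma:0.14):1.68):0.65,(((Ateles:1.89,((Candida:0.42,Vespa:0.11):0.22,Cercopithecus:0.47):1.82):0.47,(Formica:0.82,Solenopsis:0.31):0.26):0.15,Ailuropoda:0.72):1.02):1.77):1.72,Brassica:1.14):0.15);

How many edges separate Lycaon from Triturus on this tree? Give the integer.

The MRCA of Lycaon and Triturus is the root of the tree.
From Lycaon up to that node: 4 branches. From Triturus up to the same node: 7 branches. Total: 4 + 7 = 11.

11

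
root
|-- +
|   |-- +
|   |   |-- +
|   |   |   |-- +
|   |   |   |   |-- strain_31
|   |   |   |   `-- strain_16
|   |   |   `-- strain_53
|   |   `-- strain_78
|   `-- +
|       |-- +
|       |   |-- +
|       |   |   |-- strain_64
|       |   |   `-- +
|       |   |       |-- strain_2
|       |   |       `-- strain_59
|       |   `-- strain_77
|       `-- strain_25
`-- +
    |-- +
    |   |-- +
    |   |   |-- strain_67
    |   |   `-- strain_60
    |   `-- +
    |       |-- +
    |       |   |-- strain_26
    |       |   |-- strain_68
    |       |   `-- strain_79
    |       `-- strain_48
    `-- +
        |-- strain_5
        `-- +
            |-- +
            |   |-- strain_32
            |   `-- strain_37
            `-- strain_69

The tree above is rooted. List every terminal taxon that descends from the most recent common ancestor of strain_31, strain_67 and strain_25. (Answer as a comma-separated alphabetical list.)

strain_16, strain_2, strain_25, strain_26, strain_31, strain_32, strain_37, strain_48, strain_5, strain_53, strain_59, strain_60, strain_64, strain_67, strain_68, strain_69, strain_77, strain_78, strain_79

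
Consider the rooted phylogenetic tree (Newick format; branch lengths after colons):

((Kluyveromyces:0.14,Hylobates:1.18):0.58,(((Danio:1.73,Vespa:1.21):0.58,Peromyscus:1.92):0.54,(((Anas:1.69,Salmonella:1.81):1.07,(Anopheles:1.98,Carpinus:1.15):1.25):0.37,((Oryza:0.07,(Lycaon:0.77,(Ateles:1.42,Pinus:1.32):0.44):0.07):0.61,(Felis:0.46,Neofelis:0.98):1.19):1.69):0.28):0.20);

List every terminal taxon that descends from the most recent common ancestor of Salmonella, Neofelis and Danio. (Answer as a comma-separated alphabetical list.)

Tracing Salmonella: it sits inside (Anas,Salmonella).
Tracing Neofelis: it sits inside (Felis,Neofelis).
Tracing Danio: it sits inside (Danio,Vespa).
The smallest clade enclosing all 3 is (((Danio,Vespa),Peromyscus),(((Anas,Salmonella),(Anopheles,Carpinus)),((Oryza,(Lycaon,(Ateles,Pinus))),(Felis,Neofelis)))); the answer is its 13 terminal taxa in alphabetical order.

Anas, Anopheles, Ateles, Carpinus, Danio, Felis, Lycaon, Neofelis, Oryza, Peromyscus, Pinus, Salmonella, Vespa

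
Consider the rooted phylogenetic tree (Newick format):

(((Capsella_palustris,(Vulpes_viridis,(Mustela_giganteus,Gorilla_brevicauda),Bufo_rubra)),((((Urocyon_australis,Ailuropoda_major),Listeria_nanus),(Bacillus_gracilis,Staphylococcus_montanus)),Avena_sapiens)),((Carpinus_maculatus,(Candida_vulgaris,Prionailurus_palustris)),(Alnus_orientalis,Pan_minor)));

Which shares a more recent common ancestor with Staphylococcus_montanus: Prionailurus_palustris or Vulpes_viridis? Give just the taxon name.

Vulpes_viridis

The MRCA of Staphylococcus_montanus and Vulpes_viridis subtends ((Capsella_palustris,(Vulpes_viridis,(Mustela_giganteus,Gorilla_brevicauda),Bufo_rubra)),((((Urocyon_australis,Ailuropoda_major),Listeria_nanus),(Bacillus_gracilis,Staphylococcus_montanus)),Avena_sapiens)) (11 taxa).
The MRCA of Staphylococcus_montanus and Prionailurus_palustris is the root, subtending the entire tree (16 taxa).
The first is nested inside the second, so Staphylococcus_montanus shares a more recent common ancestor with Vulpes_viridis.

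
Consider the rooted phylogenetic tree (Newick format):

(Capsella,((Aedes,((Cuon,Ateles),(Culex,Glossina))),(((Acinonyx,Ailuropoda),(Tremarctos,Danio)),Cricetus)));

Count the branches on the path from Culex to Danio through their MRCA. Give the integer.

8

The MRCA of Culex and Danio is the node subtending ((Aedes,((Cuon,Ateles),(Culex,Glossina))),(((Acinonyx,Ailuropoda),(Tremarctos,Danio)),Cricetus)).
From Culex up to that node: 4 branches. From Danio up to the same node: 4 branches. Total: 4 + 4 = 8.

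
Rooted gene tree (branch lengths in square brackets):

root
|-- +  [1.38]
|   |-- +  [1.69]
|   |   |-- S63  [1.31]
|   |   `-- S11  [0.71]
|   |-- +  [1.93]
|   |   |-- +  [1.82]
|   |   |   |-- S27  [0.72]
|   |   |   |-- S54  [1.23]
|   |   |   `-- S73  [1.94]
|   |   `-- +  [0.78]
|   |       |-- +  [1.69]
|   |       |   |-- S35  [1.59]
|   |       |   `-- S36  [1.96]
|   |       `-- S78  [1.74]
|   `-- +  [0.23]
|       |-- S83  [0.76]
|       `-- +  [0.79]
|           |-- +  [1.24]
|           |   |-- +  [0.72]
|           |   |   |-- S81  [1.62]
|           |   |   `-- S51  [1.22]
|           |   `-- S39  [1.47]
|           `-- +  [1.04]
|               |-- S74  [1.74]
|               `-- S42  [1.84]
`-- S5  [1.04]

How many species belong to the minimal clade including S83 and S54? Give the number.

14

The MRCA of S83 and S54 is the node subtending ((S63,S11),((S27,S54,S73),((S35,S36),S78)),(S83,(((S81,S51),S39),(S74,S42)))).
That clade contains 14 terminal taxa: S11, S27, S35, S36, S39, S42, S51, S54, S63, S73, S74, S78, S81, S83.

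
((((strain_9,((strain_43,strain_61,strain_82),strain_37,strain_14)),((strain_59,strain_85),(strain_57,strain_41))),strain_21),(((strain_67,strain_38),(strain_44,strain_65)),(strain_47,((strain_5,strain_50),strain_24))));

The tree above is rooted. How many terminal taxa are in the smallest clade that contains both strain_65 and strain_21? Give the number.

19

The MRCA of strain_65 and strain_21 is the root, so the clade is the entire tree.
That clade contains 19 terminal taxa: strain_14, strain_21, strain_24, strain_37, strain_38, strain_41, strain_43, strain_44, strain_47, strain_5, strain_50, strain_57, strain_59, strain_61, strain_65, strain_67, strain_82, strain_85, strain_9.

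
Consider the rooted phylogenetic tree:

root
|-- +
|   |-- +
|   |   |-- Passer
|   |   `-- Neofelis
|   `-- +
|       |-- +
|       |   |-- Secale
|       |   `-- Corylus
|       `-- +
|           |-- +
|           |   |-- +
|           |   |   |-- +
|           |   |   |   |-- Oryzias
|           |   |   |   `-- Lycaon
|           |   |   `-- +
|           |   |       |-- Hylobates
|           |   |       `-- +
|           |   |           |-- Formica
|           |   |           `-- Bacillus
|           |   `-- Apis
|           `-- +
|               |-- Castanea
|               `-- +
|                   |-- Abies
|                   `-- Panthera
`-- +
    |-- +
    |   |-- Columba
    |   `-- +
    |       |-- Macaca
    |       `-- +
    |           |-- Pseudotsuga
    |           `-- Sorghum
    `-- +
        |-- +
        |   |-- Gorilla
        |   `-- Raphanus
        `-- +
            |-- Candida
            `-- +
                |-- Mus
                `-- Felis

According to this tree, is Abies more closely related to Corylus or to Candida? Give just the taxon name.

Corylus

The MRCA of Abies and Corylus subtends ((Secale,Corylus),((((Oryzias,Lycaon),(Hylobates,(Formica,Bacillus))),Apis),(Castanea,(Abies,Panthera)))) (11 taxa).
The MRCA of Abies and Candida is the root, subtending the entire tree (22 taxa).
The first is nested inside the second, so Abies shares a more recent common ancestor with Corylus.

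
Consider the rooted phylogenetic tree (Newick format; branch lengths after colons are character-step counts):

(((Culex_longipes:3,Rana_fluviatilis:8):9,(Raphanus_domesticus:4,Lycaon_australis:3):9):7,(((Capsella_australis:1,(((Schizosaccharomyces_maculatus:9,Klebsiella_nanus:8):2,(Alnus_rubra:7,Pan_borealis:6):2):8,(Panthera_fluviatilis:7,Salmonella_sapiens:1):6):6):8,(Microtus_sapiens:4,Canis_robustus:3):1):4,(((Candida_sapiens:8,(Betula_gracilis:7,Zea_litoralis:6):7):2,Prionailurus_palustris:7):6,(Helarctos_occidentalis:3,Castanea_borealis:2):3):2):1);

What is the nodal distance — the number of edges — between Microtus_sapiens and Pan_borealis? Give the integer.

7

The MRCA of Microtus_sapiens and Pan_borealis is the node subtending ((Capsella_australis,(((Schizosaccharomyces_maculatus,Klebsiella_nanus),(Alnus_rubra,Pan_borealis)),(Panthera_fluviatilis,Salmonella_sapiens))),(Microtus_sapiens,Canis_robustus)).
From Microtus_sapiens up to that node: 2 branches. From Pan_borealis up to the same node: 5 branches. Total: 2 + 5 = 7.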